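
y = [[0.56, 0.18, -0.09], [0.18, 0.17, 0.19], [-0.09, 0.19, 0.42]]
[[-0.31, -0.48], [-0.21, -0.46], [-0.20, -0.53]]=y @ [[1.30, 0.15], [-4.8, -3.07], [1.97, 0.16]]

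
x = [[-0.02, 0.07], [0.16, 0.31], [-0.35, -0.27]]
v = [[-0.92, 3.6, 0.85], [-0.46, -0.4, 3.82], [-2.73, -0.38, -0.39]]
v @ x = [[0.30, 0.82],[-1.39, -1.19],[0.13, -0.2]]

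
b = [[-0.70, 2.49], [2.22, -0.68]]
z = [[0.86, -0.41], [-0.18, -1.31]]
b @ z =[[-1.05, -2.97], [2.03, -0.02]]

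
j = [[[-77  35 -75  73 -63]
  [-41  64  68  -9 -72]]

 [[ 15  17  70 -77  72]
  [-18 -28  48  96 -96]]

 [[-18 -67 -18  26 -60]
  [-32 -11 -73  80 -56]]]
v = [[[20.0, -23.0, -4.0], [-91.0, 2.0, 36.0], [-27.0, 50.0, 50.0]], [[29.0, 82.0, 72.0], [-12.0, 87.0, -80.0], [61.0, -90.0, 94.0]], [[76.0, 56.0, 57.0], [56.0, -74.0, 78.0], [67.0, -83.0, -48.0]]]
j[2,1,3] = 80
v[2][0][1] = 56.0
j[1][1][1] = -28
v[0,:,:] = [[20.0, -23.0, -4.0], [-91.0, 2.0, 36.0], [-27.0, 50.0, 50.0]]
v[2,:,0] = [76.0, 56.0, 67.0]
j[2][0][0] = -18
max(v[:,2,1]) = 50.0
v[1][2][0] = 61.0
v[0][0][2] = -4.0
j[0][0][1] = 35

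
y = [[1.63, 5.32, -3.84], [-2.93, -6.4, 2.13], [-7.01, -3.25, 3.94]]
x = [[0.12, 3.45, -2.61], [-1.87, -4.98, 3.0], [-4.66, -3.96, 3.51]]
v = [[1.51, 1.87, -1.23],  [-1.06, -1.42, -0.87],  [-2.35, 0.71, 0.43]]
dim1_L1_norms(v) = [4.61, 3.35, 3.49]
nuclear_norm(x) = 13.21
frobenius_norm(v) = 4.17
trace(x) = -1.35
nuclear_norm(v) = 6.82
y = v + x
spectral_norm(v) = 3.32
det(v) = 9.72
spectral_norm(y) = 12.38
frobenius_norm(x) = 10.28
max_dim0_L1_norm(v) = 4.92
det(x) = 14.98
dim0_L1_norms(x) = [6.65, 12.39, 9.12]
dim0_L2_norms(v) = [2.99, 2.45, 1.57]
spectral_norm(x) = 9.89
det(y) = 87.87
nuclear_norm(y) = 18.37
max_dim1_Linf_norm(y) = 7.01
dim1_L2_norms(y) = [6.76, 7.35, 8.67]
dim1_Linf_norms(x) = [3.45, 4.98, 4.66]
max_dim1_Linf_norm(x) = 4.98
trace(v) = 0.52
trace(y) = -0.83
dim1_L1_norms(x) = [6.18, 9.85, 12.13]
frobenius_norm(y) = 13.23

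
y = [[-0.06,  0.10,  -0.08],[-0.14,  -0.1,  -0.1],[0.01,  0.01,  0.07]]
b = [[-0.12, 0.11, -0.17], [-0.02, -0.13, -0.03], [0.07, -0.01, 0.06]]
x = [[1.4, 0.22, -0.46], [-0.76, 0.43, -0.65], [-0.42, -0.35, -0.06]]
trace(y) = -0.09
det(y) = 0.00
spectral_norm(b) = 0.25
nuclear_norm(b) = 0.41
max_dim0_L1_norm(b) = 0.26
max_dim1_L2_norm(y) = 0.2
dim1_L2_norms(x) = [1.49, 1.09, 0.55]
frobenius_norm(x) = 1.93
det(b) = -0.00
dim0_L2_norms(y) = [0.15, 0.14, 0.15]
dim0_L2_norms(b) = [0.14, 0.17, 0.18]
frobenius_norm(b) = 0.29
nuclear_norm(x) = 2.91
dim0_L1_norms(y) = [0.21, 0.21, 0.25]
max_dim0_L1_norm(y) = 0.25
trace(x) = 1.77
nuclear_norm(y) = 0.39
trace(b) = -0.19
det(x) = -0.51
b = x @ y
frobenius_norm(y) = 0.25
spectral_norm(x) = 1.65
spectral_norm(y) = 0.21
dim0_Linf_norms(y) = [0.14, 0.1, 0.1]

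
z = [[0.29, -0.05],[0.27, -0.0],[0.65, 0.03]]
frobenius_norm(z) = 0.76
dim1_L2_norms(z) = [0.29, 0.27, 0.65]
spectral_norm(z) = 0.76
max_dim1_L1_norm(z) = 0.68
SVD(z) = [[-0.38,0.91], [-0.35,0.04], [-0.85,-0.42]] @ diag([0.7612774737082324, 0.05793624102763001]) @ [[-1.0,  -0.01],[0.01,  -1.0]]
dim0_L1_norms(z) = [1.21, 0.08]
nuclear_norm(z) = 0.82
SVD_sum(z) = [[0.29, 0.0], [0.27, 0.00], [0.65, 0.01]] + [[0.00, -0.05],  [0.00, -0.0],  [-0.0, 0.02]]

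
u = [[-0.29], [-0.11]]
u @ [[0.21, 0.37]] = [[-0.06, -0.11], [-0.02, -0.04]]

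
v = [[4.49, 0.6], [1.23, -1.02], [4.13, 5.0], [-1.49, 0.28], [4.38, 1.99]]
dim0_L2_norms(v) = [7.75, 5.52]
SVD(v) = [[-0.46, -0.55],[-0.06, -0.45],[-0.69, 0.61],[0.13, 0.3],[-0.54, -0.19]] @ diag([8.894290105176982, 3.3859863444719975]) @ [[-0.85, -0.53], [-0.53, 0.85]]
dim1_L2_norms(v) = [4.53, 1.6, 6.49, 1.52, 4.81]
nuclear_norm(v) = 12.28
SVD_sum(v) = [[3.50, 2.19], [0.43, 0.27], [5.22, 3.26], [-0.95, -0.59], [4.05, 2.53]] + [[0.99, -1.59], [0.8, -1.29], [-1.09, 1.74], [-0.54, 0.87], [0.33, -0.54]]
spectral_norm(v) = 8.89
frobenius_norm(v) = 9.52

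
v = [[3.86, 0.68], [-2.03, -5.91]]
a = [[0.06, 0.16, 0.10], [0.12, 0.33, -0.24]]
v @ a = [[0.31, 0.84, 0.22],  [-0.83, -2.28, 1.22]]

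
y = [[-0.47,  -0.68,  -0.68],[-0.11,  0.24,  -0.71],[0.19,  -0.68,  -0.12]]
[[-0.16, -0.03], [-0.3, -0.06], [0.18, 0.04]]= y @ [[0.26, 0.05], [-0.24, -0.05], [0.3, 0.06]]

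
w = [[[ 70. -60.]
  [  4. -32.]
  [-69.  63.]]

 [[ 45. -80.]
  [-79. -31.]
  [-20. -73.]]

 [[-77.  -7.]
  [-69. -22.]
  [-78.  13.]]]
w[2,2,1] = 13.0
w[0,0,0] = 70.0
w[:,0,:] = [[70.0, -60.0], [45.0, -80.0], [-77.0, -7.0]]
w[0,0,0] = 70.0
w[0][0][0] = 70.0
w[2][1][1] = -22.0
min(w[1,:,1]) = -80.0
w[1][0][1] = -80.0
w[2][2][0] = -78.0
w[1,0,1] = -80.0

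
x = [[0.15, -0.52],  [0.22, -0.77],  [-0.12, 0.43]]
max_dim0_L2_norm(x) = 1.02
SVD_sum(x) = [[0.15, -0.52],[0.22, -0.77],[-0.12, 0.43]] + [[0.00, 0.00], [0.00, 0.0], [0.0, 0.0]]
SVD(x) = [[-0.51,0.53],[-0.75,0.11],[0.42,0.84]] @ diag([1.0646552361540207, 0.0030377837030534866]) @ [[-0.27, 0.96], [0.96, 0.27]]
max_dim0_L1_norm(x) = 1.72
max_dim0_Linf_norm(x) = 0.77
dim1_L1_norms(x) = [0.67, 0.99, 0.55]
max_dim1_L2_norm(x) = 0.8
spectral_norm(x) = 1.06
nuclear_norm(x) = 1.07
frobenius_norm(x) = 1.06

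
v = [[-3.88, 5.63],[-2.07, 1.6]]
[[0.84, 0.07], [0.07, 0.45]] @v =[[-3.40, 4.84],[-1.20, 1.11]]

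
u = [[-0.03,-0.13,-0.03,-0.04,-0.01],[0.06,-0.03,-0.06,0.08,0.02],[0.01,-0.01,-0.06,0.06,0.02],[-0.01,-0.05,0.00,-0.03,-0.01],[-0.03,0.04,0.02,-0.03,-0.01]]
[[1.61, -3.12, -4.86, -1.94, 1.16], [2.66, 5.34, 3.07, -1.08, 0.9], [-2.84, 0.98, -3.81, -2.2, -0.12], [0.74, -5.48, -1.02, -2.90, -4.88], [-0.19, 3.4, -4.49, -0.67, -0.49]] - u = [[1.64, -2.99, -4.83, -1.90, 1.17], [2.60, 5.37, 3.13, -1.16, 0.88], [-2.85, 0.99, -3.75, -2.26, -0.14], [0.75, -5.43, -1.02, -2.87, -4.87], [-0.16, 3.36, -4.51, -0.64, -0.48]]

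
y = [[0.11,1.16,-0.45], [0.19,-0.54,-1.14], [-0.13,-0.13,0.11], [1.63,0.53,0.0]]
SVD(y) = [[-0.42, -0.18, -0.89], [0.01, 0.98, -0.19], [0.1, -0.04, 0.08], [-0.9, 0.08, 0.42]] @ diag([1.8265725633162688, 1.2842751221785365, 1.088792947025989]) @ [[-0.84,-0.54,0.11], [0.24,-0.53,-0.81], [0.49,-0.65,0.58]]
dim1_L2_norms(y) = [1.25, 1.28, 0.21, 1.71]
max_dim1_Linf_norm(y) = 1.63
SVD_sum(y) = [[0.64, 0.41, -0.08], [-0.01, -0.01, 0.00], [-0.16, -0.10, 0.02], [1.38, 0.88, -0.17]] + [[-0.05, 0.12, 0.19], [0.3, -0.67, -1.02], [-0.01, 0.03, 0.04], [0.03, -0.06, -0.09]] + [[-0.47, 0.63, -0.56], [-0.1, 0.14, -0.12], [0.04, -0.06, 0.05], [0.22, -0.30, 0.26]]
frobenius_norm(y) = 2.48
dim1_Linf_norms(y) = [1.16, 1.14, 0.13, 1.63]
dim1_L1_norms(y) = [1.72, 1.87, 0.37, 2.16]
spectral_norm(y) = 1.83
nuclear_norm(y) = 4.20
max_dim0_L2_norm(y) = 1.65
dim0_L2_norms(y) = [1.65, 1.39, 1.23]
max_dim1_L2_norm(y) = 1.71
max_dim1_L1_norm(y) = 2.16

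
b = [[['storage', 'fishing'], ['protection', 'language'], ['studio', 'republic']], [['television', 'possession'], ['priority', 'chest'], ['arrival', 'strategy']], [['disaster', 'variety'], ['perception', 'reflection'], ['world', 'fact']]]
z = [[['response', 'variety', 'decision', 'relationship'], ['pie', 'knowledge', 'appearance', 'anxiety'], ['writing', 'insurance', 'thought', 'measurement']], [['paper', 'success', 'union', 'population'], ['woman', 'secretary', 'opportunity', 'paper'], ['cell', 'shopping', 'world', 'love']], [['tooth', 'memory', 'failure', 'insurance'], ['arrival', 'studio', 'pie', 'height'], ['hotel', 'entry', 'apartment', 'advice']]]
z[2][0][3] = 'insurance'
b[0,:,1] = ['fishing', 'language', 'republic']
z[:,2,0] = ['writing', 'cell', 'hotel']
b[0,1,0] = 'protection'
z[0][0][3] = 'relationship'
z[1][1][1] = 'secretary'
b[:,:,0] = [['storage', 'protection', 'studio'], ['television', 'priority', 'arrival'], ['disaster', 'perception', 'world']]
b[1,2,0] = 'arrival'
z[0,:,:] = [['response', 'variety', 'decision', 'relationship'], ['pie', 'knowledge', 'appearance', 'anxiety'], ['writing', 'insurance', 'thought', 'measurement']]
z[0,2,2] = 'thought'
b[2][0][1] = 'variety'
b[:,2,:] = [['studio', 'republic'], ['arrival', 'strategy'], ['world', 'fact']]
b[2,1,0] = 'perception'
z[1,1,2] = 'opportunity'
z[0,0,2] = 'decision'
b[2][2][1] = 'fact'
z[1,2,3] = 'love'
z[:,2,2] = ['thought', 'world', 'apartment']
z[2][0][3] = 'insurance'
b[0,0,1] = 'fishing'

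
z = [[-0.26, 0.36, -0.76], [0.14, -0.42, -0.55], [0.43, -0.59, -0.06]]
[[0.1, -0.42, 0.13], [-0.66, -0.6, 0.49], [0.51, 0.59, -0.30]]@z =[[-0.03, 0.14, 0.15], [0.30, -0.27, 0.80], [-0.18, 0.11, -0.69]]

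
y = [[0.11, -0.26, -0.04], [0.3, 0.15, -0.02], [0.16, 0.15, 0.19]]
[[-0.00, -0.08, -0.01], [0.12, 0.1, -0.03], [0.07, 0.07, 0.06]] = y @ [[0.33, 0.16, -0.04], [0.16, 0.37, -0.04], [-0.04, -0.04, 0.39]]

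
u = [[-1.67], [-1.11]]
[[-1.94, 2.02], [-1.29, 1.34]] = u @[[1.16, -1.21]]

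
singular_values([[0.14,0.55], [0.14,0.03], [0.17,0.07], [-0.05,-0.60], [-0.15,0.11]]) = [0.84, 0.27]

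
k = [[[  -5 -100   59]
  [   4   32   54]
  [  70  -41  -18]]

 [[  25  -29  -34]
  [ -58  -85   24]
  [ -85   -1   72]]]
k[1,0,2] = -34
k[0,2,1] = -41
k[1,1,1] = -85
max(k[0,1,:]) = 54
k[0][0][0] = -5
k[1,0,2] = -34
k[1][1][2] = 24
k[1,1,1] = -85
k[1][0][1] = -29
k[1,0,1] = -29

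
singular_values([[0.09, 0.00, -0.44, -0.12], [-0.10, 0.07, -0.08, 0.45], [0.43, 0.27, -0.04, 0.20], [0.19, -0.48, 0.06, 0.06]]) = [0.61, 0.5, 0.49, 0.39]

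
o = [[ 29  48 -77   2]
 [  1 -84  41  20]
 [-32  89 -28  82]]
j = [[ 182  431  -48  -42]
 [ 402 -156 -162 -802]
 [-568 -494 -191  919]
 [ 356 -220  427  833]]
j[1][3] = -802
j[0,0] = 182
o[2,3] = 82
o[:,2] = [-77, 41, -28]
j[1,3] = -802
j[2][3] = 919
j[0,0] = 182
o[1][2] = 41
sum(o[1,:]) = -22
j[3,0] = 356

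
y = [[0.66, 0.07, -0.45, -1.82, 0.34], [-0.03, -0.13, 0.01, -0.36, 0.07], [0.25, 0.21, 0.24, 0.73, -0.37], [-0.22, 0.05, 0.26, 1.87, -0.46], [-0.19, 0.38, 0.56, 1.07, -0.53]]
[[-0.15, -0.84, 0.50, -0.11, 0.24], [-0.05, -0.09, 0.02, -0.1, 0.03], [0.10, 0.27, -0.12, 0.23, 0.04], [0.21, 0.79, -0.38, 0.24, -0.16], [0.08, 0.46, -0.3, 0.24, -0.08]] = y @ [[0.08, -0.14, 0.19, 0.26, 0.3], [-0.02, -0.32, 0.22, 0.3, -0.08], [-0.09, 0.06, -0.21, 0.08, 0.15], [0.13, 0.32, -0.10, 0.16, -0.06], [-0.02, -0.34, 0.24, 0.08, 0.03]]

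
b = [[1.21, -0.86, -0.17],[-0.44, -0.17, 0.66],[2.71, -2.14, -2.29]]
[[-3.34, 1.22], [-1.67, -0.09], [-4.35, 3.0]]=b @ [[-0.58, 0.44], [3.47, -0.79], [-2.03, -0.05]]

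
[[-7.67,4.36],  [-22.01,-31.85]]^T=[[-7.67,  -22.01], [4.36,  -31.85]]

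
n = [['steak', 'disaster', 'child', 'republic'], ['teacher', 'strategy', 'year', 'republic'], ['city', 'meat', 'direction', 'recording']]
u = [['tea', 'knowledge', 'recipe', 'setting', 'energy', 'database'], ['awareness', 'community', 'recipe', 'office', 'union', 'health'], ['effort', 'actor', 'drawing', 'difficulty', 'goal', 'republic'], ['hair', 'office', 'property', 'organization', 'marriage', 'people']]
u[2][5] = 'republic'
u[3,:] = ['hair', 'office', 'property', 'organization', 'marriage', 'people']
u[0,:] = ['tea', 'knowledge', 'recipe', 'setting', 'energy', 'database']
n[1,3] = 'republic'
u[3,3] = 'organization'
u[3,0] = 'hair'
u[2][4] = 'goal'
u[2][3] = 'difficulty'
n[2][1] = 'meat'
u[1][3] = 'office'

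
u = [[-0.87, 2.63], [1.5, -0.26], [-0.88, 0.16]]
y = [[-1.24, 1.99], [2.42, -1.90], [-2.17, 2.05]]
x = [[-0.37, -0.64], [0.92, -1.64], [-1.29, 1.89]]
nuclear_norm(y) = 5.49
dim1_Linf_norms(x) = [0.64, 1.64, 1.89]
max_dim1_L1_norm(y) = 4.32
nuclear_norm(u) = 4.41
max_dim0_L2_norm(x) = 2.58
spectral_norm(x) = 2.98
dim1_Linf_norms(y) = [1.99, 2.42, 2.17]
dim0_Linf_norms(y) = [2.42, 2.05]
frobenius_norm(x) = 3.05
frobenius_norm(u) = 3.29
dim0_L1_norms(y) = [5.83, 5.94]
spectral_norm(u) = 2.94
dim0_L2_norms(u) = [1.94, 2.65]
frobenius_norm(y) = 4.89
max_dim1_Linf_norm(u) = 2.63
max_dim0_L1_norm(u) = 3.25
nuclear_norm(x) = 3.64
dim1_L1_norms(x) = [1.01, 2.56, 3.18]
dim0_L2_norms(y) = [3.48, 3.43]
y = x + u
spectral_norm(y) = 4.84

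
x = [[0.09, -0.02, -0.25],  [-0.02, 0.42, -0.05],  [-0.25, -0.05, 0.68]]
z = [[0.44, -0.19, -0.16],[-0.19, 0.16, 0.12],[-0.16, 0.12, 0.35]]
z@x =[[0.08, -0.08, -0.21], [-0.05, 0.06, 0.12], [-0.1, 0.04, 0.27]]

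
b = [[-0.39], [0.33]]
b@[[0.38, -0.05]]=[[-0.15,0.02], [0.13,-0.02]]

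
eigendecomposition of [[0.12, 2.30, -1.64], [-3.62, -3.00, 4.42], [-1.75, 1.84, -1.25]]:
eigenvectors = [[0.14-0.40j,0.14+0.40j,(0.52+0j)],[(0.67+0j),0.67-0.00j,-0.59+0.00j],[0.60-0.11j,(0.6+0.11j),(0.62+0j)]]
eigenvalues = [(0.17+1.42j), (0.17-1.42j), (-4.46+0j)]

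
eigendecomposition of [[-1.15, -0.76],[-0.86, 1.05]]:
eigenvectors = [[-0.94, 0.29], [-0.33, -0.96]]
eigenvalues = [-1.42, 1.32]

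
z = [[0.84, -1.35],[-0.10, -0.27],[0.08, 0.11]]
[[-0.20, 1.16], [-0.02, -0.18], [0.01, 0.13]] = z @ [[-0.06, 1.52], [0.11, 0.09]]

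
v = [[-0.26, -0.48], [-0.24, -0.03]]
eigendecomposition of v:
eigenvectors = [[-0.89, 0.71], [-0.45, -0.7]]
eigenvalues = [-0.5, 0.21]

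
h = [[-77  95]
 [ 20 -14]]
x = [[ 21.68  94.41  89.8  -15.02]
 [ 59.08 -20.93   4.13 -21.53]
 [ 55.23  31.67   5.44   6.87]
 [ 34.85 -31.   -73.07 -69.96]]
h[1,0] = 20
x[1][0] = 59.08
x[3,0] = 34.85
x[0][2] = 89.8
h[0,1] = 95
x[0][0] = 21.68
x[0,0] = 21.68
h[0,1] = 95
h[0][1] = 95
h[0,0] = -77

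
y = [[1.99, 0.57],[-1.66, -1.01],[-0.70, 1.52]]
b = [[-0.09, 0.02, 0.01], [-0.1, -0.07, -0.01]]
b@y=[[-0.22, -0.06],[-0.08, -0.0]]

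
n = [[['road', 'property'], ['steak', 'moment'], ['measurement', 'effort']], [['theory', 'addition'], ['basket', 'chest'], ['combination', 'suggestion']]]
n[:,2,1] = ['effort', 'suggestion']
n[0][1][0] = 'steak'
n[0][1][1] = 'moment'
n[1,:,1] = ['addition', 'chest', 'suggestion']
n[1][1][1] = 'chest'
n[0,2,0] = 'measurement'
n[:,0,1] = ['property', 'addition']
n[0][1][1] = 'moment'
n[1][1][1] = 'chest'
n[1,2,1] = 'suggestion'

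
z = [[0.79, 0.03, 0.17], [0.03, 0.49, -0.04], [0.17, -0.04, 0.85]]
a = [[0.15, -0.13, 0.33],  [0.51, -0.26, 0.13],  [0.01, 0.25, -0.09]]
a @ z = [[0.17, -0.07, 0.31], [0.42, -0.12, 0.21], [0.00, 0.13, -0.08]]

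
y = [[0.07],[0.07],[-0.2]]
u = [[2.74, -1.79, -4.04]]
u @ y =[[0.87]]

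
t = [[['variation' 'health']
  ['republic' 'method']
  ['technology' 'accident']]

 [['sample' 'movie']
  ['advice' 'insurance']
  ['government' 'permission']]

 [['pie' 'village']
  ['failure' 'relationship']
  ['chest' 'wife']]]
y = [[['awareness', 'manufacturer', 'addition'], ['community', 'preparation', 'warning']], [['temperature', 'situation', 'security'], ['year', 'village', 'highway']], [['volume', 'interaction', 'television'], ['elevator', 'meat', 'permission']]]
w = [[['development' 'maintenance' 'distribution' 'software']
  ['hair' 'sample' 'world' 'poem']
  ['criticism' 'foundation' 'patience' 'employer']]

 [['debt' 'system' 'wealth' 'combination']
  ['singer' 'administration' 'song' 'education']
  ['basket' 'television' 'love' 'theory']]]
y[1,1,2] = 'highway'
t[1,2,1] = 'permission'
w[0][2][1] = 'foundation'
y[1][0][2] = 'security'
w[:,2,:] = [['criticism', 'foundation', 'patience', 'employer'], ['basket', 'television', 'love', 'theory']]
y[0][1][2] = 'warning'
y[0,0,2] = 'addition'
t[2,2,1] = 'wife'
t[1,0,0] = 'sample'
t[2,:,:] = [['pie', 'village'], ['failure', 'relationship'], ['chest', 'wife']]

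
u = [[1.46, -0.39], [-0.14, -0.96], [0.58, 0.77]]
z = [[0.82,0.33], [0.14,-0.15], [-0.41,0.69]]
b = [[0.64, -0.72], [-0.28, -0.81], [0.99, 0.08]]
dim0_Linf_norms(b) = [0.99, 0.81]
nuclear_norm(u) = 2.87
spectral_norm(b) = 1.24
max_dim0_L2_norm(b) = 1.21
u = z + b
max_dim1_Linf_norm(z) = 0.82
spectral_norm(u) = 1.58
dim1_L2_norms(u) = [1.51, 0.97, 0.96]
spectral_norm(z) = 0.93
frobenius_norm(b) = 1.63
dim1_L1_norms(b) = [1.36, 1.09, 1.07]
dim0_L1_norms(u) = [2.18, 2.12]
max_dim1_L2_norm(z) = 0.88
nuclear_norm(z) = 1.71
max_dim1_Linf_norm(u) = 1.46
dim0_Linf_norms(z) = [0.82, 0.69]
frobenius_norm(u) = 2.04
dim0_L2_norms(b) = [1.21, 1.09]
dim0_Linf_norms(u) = [1.46, 0.96]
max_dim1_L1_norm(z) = 1.15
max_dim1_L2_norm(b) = 0.99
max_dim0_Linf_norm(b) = 0.99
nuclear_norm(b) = 2.29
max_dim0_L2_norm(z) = 0.93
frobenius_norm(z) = 1.21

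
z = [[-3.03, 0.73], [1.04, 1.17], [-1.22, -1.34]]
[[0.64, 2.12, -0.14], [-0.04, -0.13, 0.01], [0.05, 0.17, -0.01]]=z @ [[-0.18, -0.6, 0.04], [0.13, 0.42, -0.03]]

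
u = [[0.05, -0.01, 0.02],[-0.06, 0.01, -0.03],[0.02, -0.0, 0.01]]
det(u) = 0.000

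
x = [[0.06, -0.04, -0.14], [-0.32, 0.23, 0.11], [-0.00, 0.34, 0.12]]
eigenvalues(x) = [(0.47+0j), (-0.03+0.16j), (-0.03-0.16j)]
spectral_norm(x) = 0.50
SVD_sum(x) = [[0.06, -0.09, -0.04], [-0.19, 0.30, 0.14], [-0.16, 0.24, 0.12]] + [[0.02,0.01,0.0],[-0.12,-0.08,-0.01],[0.16,0.10,0.01]] + [[-0.02,  0.04,  -0.10], [-0.00,  0.01,  -0.02], [-0.00,  0.00,  -0.01]]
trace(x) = 0.41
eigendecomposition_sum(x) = [[0.08+0.00j,-0.10+0.00j,(-0.06-0j)], [(-0.19-0j),(0.24-0j),(0.15+0j)], [-0.18-0.00j,0.24-0.00j,(0.15+0j)]] + [[-0.01+0.07j, (0.03+0.02j), (-0.04+0j)], [(-0.07+0.02j), -0.01+0.04j, (-0.02-0.03j)], [(0.09+0.05j), (0.05-0.03j), -0.01+0.06j]] + [[(-0.01-0.07j), (0.03-0.02j), (-0.04-0j)], [-0.07-0.02j, (-0.01-0.04j), -0.02+0.03j], [(0.09-0.05j), (0.05+0.03j), -0.01-0.06j]]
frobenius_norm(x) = 0.57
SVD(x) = [[-0.23, 0.09, 0.97], [0.76, -0.61, 0.23], [0.61, 0.79, 0.07]] @ diag([0.5042904112630746, 0.236174396868553, 0.11005832713563378]) @ [[-0.51, 0.78, 0.37],[0.85, 0.52, 0.06],[-0.15, 0.35, -0.93]]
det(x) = 0.01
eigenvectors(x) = [[(-0.29+0j), 0.17+0.45j, (0.17-0.45j)], [(0.69+0j), -0.33+0.35j, -0.33-0.35j], [0.66+0.00j, (0.73+0j), 0.73-0.00j]]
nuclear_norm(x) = 0.85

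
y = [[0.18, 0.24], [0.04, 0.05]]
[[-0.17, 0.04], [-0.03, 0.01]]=y @[[1.16,0.37], [-1.57,-0.10]]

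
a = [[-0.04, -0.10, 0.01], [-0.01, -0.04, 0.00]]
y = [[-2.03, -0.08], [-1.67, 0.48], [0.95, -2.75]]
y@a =[[0.08, 0.21, -0.02], [0.06, 0.15, -0.02], [-0.01, 0.02, 0.01]]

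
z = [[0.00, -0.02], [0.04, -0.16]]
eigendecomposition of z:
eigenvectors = [[0.97, 0.13], [0.25, 0.99]]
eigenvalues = [-0.01, -0.15]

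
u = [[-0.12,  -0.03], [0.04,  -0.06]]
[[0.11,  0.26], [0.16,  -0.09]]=u @ [[-0.22,-2.18], [-2.78,0.10]]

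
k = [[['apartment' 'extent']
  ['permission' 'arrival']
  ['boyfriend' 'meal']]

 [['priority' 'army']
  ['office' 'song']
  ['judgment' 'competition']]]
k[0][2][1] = 'meal'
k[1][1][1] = 'song'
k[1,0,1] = 'army'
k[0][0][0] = 'apartment'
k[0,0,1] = 'extent'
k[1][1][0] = 'office'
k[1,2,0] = 'judgment'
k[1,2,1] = 'competition'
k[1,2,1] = 'competition'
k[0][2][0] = 'boyfriend'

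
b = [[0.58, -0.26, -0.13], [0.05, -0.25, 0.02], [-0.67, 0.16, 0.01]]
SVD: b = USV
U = [[-0.68, -0.18, 0.71], [-0.14, -0.92, -0.37], [0.72, -0.35, 0.60]]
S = [0.95, 0.24, 0.09]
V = [[-0.93, 0.34, 0.10], [0.35, 0.94, 0.01], [-0.09, 0.04, -1.0]]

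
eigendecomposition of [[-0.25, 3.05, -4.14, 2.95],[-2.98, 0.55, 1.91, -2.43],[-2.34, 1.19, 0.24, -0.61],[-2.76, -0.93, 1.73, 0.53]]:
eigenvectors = [[(0.15-0.47j), 0.15+0.47j, (-0.08+0j), -0.22+0.00j], [(0.58+0j), 0.58-0.00j, (-0.81+0j), (-0.65+0j)], [(0.46-0.17j), 0.46+0.17j, (-0.58+0j), (-0.66+0j)], [0.40-0.10j, (0.4+0.1j), -0.03+0.00j, (-0.31+0j)]]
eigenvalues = [(-0.4+2.26j), (-0.4-2.26j), (1.53+0j), (0.34+0j)]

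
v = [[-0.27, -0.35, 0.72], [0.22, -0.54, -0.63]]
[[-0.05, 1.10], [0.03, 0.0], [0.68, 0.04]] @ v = [[0.26,-0.58,-0.73], [-0.01,-0.01,0.02], [-0.17,-0.26,0.46]]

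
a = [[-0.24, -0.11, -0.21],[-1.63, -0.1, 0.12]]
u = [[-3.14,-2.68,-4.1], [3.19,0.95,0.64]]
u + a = [[-3.38, -2.79, -4.31], [1.56, 0.85, 0.76]]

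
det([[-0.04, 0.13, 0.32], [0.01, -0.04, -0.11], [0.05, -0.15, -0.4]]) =-0.000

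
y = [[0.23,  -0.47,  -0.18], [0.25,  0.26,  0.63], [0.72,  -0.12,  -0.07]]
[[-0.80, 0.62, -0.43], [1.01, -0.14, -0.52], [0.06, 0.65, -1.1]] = y@[[0.42, 0.74, -1.51], [1.6, -0.90, 0.3], [0.78, -0.14, -0.35]]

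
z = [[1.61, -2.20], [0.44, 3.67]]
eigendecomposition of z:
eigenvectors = [[-0.95, 0.85],  [0.31, -0.52]]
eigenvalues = [2.34, 2.94]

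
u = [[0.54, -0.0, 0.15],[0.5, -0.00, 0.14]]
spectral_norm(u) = 0.76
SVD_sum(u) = [[0.54,0.00,0.15], [0.5,0.00,0.14]] + [[0.00, 0.00, -0.00], [-0.00, 0.0, 0.0]]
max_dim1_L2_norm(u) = 0.56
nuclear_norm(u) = 0.76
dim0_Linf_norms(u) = [0.54, 0.0, 0.15]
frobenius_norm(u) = 0.76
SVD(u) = [[-0.73, -0.68], [-0.68, 0.73]] @ diag([0.7640022141618216, 0.0007853380381341933]) @ [[-0.96, 0.0, -0.27], [-0.27, 0.00, 0.96]]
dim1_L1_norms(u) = [0.69, 0.64]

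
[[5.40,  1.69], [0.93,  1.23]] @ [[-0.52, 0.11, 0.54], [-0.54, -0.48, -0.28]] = [[-3.72, -0.22, 2.44], [-1.15, -0.49, 0.16]]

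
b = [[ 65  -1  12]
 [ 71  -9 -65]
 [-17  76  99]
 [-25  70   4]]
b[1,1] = -9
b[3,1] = 70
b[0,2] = 12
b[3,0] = -25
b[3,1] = 70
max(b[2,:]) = 99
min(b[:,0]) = -25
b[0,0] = 65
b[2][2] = 99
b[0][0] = 65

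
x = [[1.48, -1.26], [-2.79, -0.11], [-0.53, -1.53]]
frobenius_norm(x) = 3.77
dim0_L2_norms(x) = [3.2, 1.99]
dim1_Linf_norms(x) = [1.48, 2.79, 1.53]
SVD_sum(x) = [[1.61, -0.19], [-2.74, 0.32], [-0.35, 0.04]] + [[-0.13, -1.07], [-0.05, -0.43], [-0.18, -1.57]]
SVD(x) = [[-0.50, -0.55], [0.86, -0.22], [0.11, -0.81]] @ diag([3.215985414006039, 1.963017528424137]) @ [[-0.99, 0.12], [0.12, 0.99]]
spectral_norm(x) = 3.22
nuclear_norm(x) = 5.18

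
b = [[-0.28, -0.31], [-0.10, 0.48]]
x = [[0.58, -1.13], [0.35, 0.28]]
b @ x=[[-0.27, 0.23],  [0.11, 0.25]]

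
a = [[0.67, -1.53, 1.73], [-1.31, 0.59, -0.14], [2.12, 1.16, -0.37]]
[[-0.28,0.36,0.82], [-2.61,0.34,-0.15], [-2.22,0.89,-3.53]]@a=[[1.08, 1.59, -0.84], [-2.51, 4.02, -4.51], [-10.14, -0.17, -2.66]]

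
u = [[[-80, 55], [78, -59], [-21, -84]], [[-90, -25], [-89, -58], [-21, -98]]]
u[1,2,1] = -98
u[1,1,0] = -89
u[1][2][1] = -98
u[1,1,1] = -58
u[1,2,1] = -98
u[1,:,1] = [-25, -58, -98]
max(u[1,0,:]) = -25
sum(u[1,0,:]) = -115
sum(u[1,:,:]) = -381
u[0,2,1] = -84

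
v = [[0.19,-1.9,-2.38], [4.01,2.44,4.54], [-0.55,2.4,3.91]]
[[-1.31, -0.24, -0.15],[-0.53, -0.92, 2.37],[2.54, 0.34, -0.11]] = v @[[-0.77, -0.27, 0.56], [-0.29, 0.16, 0.31], [0.72, -0.05, -0.14]]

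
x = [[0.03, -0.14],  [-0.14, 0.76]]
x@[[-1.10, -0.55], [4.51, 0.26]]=[[-0.66, -0.05], [3.58, 0.27]]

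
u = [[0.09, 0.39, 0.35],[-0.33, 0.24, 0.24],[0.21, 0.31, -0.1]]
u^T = [[0.09, -0.33, 0.21], [0.39, 0.24, 0.31], [0.35, 0.24, -0.1]]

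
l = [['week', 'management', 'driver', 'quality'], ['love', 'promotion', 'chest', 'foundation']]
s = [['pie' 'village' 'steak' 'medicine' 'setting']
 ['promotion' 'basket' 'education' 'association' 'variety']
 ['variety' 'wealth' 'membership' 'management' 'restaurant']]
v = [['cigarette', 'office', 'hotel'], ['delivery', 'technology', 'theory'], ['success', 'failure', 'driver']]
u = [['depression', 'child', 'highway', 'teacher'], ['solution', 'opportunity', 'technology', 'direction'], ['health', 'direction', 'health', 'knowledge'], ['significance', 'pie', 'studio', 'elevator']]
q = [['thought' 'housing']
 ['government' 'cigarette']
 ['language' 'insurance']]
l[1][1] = 'promotion'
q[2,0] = 'language'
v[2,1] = 'failure'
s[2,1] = 'wealth'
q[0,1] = 'housing'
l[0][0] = 'week'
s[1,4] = 'variety'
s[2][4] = 'restaurant'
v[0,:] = ['cigarette', 'office', 'hotel']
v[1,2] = 'theory'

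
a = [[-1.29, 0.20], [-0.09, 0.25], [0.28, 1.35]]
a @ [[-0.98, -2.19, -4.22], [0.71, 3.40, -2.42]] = [[1.41, 3.51, 4.96],[0.27, 1.05, -0.23],[0.68, 3.98, -4.45]]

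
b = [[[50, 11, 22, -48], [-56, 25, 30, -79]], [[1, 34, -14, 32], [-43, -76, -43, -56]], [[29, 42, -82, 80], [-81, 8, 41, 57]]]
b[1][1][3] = -56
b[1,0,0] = 1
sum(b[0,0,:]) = 35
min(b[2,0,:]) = -82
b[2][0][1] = 42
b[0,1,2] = 30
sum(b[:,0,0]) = 80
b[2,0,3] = 80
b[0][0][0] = 50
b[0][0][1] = 11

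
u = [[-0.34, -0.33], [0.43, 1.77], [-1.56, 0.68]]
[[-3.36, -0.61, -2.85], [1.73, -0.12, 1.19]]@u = [[5.33, -1.91], [-2.5, 0.03]]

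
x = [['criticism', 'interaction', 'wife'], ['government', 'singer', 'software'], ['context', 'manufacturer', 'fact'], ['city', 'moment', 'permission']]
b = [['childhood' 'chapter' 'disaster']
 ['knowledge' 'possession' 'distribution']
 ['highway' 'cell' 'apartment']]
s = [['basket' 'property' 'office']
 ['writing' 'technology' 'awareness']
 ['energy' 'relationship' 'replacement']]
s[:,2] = ['office', 'awareness', 'replacement']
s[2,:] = ['energy', 'relationship', 'replacement']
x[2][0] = 'context'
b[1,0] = 'knowledge'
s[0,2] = 'office'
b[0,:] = ['childhood', 'chapter', 'disaster']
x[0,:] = ['criticism', 'interaction', 'wife']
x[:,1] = ['interaction', 'singer', 'manufacturer', 'moment']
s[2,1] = 'relationship'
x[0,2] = 'wife'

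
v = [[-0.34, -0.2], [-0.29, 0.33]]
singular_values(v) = [0.46, 0.37]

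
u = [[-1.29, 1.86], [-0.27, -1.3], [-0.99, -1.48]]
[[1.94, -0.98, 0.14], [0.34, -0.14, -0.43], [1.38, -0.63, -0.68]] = u @ [[-1.45, 0.7, 0.28], [0.04, -0.04, 0.27]]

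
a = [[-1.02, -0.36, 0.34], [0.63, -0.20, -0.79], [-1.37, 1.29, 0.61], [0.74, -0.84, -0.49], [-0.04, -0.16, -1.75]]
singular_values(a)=[2.73, 1.55, 0.99]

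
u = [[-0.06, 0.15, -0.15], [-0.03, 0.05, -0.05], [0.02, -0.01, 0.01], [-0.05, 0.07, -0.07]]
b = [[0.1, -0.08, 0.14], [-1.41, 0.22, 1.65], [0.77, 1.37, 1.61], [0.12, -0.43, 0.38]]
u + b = [[0.04,0.07,-0.01],[-1.44,0.27,1.6],[0.79,1.36,1.62],[0.07,-0.36,0.31]]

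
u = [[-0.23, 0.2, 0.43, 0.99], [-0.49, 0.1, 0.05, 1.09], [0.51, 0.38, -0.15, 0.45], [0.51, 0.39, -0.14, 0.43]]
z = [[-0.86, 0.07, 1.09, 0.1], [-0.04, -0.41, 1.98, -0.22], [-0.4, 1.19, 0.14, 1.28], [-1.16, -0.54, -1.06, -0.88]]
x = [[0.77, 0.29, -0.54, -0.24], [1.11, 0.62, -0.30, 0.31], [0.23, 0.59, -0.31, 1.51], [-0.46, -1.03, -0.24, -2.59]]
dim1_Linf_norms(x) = [0.77, 1.11, 1.51, 2.59]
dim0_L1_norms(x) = [2.57, 2.53, 1.39, 4.65]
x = z @ u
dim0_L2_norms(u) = [0.9, 0.59, 0.48, 1.6]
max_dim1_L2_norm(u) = 1.2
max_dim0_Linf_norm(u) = 1.09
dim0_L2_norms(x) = [1.45, 1.37, 0.73, 3.02]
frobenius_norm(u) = 1.99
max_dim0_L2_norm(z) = 2.5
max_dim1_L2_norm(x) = 2.84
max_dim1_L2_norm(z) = 2.03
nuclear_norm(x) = 5.28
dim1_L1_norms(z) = [2.12, 2.65, 3.01, 3.64]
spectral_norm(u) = 1.68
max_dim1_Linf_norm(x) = 2.59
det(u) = 0.01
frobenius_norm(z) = 3.58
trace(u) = 0.15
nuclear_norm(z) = 6.07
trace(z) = -2.01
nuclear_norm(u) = 3.02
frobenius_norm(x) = 3.69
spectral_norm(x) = 3.35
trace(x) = -1.51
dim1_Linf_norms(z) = [1.09, 1.98, 1.28, 1.16]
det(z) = -0.02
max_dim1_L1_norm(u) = 1.85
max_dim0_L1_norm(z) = 4.27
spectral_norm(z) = 2.54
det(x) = 0.00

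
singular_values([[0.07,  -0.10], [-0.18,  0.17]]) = [0.28, 0.02]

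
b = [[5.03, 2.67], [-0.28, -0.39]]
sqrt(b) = [[(2.27-0.01j), (1.15-0.26j)], [-0.12+0.03j, (-0.06+0.51j)]]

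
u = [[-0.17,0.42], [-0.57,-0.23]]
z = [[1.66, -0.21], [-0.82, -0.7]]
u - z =[[-1.83, 0.63], [0.25, 0.47]]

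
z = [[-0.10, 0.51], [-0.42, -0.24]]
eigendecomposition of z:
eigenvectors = [[(0.74+0j),  0.74-0.00j], [(-0.1+0.66j),  (-0.1-0.66j)]]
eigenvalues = [(-0.17+0.46j), (-0.17-0.46j)]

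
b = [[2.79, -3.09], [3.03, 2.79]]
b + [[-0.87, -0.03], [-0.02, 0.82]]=[[1.92, -3.12], [3.01, 3.61]]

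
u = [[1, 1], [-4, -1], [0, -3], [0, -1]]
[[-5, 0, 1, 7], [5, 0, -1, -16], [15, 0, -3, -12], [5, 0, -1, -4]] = u@[[0, 0, 0, 3], [-5, 0, 1, 4]]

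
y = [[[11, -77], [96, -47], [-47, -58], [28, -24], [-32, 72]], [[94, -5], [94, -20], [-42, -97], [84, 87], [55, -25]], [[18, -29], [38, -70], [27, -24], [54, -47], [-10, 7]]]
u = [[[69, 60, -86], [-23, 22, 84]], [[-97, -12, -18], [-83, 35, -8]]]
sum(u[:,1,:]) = 27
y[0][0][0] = 11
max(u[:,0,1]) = 60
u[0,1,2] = 84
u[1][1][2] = -8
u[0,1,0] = -23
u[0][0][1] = 60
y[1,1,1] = -20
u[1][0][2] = -18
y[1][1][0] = 94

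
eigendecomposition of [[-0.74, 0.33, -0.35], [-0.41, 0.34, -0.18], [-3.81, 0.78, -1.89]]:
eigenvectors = [[0.18, 0.46, -0.44],[0.09, 0.08, -0.73],[0.98, -0.89, 0.53]]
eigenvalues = [-2.51, -0.0, 0.22]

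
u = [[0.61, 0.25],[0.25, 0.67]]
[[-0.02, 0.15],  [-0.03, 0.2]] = u @ [[-0.02, 0.14], [-0.03, 0.25]]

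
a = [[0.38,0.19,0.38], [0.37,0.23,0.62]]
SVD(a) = [[-0.60, -0.80], [-0.80, 0.60]] @ diag([0.9421045567592494, 0.10741975671848208]) @ [[-0.56, -0.32, -0.77], [-0.78, -0.14, 0.62]]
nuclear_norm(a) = 1.05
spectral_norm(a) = 0.94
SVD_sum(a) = [[0.31,  0.18,  0.43], [0.42,  0.24,  0.58]] + [[0.07, 0.01, -0.05],[-0.05, -0.01, 0.04]]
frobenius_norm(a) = 0.95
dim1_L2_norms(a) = [0.57, 0.76]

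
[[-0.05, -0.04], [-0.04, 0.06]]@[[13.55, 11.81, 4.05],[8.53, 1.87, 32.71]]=[[-1.02, -0.67, -1.51],[-0.03, -0.36, 1.80]]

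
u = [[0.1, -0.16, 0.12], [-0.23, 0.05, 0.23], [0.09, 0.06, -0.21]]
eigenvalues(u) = [-0.33, 0.27, 0.0]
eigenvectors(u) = [[-0.42, -0.71, 0.58], [-0.64, 0.7, 0.68], [0.64, -0.05, 0.44]]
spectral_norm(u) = 0.39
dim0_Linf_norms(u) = [0.23, 0.16, 0.23]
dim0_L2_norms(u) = [0.27, 0.18, 0.33]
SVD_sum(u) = [[-0.03, -0.0, 0.04], [-0.18, -0.01, 0.26], [0.13, 0.01, -0.18]] + [[0.13, -0.16, 0.08],  [-0.05, 0.06, -0.03],  [-0.04, 0.05, -0.03]] + [[0.0,0.0,0.00], [0.00,0.00,0.00], [0.00,0.0,0.0]]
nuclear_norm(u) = 0.64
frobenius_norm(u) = 0.46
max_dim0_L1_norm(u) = 0.56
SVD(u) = [[0.12, -0.90, 0.43], [0.81, 0.33, 0.48], [-0.57, 0.29, 0.77]] @ diag([0.3929782922100519, 0.24426067144087474, 0.0021877474543616636]) @ [[-0.58, -0.03, 0.82], [-0.57, 0.73, -0.38], [0.58, 0.69, 0.44]]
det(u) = -0.00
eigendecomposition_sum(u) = [[-0.05,-0.04,0.14], [-0.08,-0.07,0.21], [0.08,0.07,-0.21]] + [[0.15, -0.12, -0.02], [-0.15, 0.12, 0.02], [0.01, -0.01, -0.00]] + [[0.0,0.0,0.00], [0.00,0.00,0.00], [0.0,0.00,0.0]]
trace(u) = -0.06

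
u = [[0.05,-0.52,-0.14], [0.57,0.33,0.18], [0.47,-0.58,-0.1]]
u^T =[[0.05, 0.57, 0.47], [-0.52, 0.33, -0.58], [-0.14, 0.18, -0.1]]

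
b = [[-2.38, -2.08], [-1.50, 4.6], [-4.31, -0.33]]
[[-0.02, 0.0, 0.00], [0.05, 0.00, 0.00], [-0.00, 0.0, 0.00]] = b @ [[0.00, 0.00, 0.00],[0.01, 0.0, 0.00]]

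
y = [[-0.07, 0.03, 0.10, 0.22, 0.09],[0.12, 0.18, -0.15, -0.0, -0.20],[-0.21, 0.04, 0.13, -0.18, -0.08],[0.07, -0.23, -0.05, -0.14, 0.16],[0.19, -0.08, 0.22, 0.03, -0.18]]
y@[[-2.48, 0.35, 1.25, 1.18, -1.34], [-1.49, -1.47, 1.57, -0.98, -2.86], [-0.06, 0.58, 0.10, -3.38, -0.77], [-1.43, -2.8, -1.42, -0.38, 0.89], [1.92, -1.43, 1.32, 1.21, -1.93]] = [[-0.02, -0.76, -0.22, -0.42, -0.05], [-0.94, -0.02, 0.15, 0.23, -0.17], [0.56, 0.56, -0.04, -0.75, 0.06], [0.68, 0.50, 0.13, 0.72, 0.17], [-0.75, 0.49, -0.15, -0.67, 0.18]]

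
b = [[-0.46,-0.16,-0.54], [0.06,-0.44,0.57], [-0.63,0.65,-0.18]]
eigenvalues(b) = [0.56, -0.51, -1.13]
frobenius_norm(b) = 1.38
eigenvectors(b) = [[-0.48, -0.67, -0.41], [0.41, -0.73, 0.6], [0.77, 0.16, -0.68]]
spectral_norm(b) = 1.15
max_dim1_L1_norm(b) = 1.46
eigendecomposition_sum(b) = [[0.11, -0.15, -0.2], [-0.1, 0.13, 0.17], [-0.18, 0.24, 0.32]] + [[-0.27, -0.23, -0.04], [-0.29, -0.25, -0.05], [0.06, 0.05, 0.01]] + [[-0.30, 0.22, -0.30], [0.45, -0.32, 0.45], [-0.51, 0.36, -0.51]]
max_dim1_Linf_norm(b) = 0.65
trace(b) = -1.08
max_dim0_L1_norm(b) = 1.29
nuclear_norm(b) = 2.21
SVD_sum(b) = [[-0.30, 0.28, -0.29],[0.37, -0.34, 0.35],[-0.5, 0.47, -0.49]] + [[-0.04, -0.38, -0.33], [0.00, 0.03, 0.03], [0.03, 0.25, 0.21]] + [[-0.12, -0.05, 0.08],[-0.31, -0.13, 0.19],[-0.15, -0.06, 0.09]]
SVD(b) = [[-0.43,-0.84,0.33], [0.53,0.07,0.85], [-0.73,0.54,0.41]] @ diag([1.1526063088231646, 0.6045182107484884, 0.4568987083966054]) @ [[0.6, -0.55, 0.58], [0.08, 0.76, 0.65], [-0.8, -0.34, 0.5]]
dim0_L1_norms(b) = [1.15, 1.25, 1.29]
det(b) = 0.32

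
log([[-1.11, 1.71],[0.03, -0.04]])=[[-0.06+3.02j,-7.75-4.62j], [(-0.14-0.08j),-4.91+0.12j]]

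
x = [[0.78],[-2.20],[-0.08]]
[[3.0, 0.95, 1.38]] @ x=[[0.14]]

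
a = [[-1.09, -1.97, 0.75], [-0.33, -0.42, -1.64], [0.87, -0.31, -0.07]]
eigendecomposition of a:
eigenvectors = [[(-0.63+0j), -0.80+0.00j, (-0.8-0j)], [0.59+0.00j, -0.02+0.42j, -0.02-0.42j], [(-0.51+0j), (0.34+0.28j), 0.34-0.28j]]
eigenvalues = [(1.36+0j), (-1.47+0.77j), (-1.47-0.77j)]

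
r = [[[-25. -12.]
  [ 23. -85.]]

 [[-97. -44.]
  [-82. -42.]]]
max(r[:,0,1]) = -12.0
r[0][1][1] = -85.0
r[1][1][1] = -42.0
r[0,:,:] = [[-25.0, -12.0], [23.0, -85.0]]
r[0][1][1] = -85.0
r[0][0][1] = -12.0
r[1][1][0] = -82.0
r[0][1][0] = 23.0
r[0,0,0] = -25.0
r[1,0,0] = -97.0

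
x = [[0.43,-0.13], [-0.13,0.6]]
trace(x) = 1.03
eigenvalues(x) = [0.36, 0.67]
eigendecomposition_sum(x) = [[0.28, 0.15], [0.15, 0.08]] + [[0.15,-0.28], [-0.28,0.52]]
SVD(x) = [[-0.48, 0.88], [0.88, 0.48]] @ diag([0.6703222456700906, 0.3596777543299094]) @ [[-0.48, 0.88], [0.88, 0.48]]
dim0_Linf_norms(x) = [0.43, 0.6]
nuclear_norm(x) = 1.03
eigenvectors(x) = [[-0.88, 0.48], [-0.48, -0.88]]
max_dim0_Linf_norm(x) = 0.6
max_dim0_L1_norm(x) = 0.73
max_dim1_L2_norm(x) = 0.61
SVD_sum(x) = [[0.15, -0.28], [-0.28, 0.52]] + [[0.28, 0.15],[0.15, 0.08]]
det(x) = 0.24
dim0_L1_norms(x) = [0.56, 0.73]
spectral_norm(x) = 0.67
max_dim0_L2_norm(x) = 0.61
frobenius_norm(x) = 0.76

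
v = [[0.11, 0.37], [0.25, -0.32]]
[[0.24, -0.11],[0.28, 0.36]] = v@[[1.42, 0.78],  [0.22, -0.53]]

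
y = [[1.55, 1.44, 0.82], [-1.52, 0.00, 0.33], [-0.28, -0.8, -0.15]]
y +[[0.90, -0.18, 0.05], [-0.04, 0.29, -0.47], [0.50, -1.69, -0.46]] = [[2.45, 1.26, 0.87], [-1.56, 0.29, -0.14], [0.22, -2.49, -0.61]]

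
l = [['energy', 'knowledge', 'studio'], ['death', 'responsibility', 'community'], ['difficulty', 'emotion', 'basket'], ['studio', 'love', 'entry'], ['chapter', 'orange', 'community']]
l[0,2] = 'studio'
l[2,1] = 'emotion'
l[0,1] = 'knowledge'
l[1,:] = ['death', 'responsibility', 'community']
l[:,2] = ['studio', 'community', 'basket', 'entry', 'community']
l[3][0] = 'studio'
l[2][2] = 'basket'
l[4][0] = 'chapter'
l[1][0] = 'death'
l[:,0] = ['energy', 'death', 'difficulty', 'studio', 'chapter']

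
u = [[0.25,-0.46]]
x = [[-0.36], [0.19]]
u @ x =[[-0.18]]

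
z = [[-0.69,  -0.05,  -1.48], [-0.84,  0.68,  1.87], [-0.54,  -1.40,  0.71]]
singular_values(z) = [2.53, 1.57, 1.11]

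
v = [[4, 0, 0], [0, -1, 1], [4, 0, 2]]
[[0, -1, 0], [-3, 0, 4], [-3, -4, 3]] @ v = [[0, 1, -1], [4, 0, 8], [0, 4, 2]]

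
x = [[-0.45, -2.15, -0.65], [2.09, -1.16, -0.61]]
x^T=[[-0.45, 2.09], [-2.15, -1.16], [-0.65, -0.61]]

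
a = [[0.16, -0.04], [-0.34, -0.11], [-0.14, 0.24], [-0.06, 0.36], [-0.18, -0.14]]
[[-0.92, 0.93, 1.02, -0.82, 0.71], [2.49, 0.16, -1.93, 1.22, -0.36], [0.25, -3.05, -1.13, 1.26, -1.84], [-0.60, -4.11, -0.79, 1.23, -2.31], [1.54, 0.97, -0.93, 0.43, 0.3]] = a @ [[-6.45,  3.07,  6.06,  -4.44,  2.96], [-2.73,  -10.90,  -1.18,  2.67,  -5.92]]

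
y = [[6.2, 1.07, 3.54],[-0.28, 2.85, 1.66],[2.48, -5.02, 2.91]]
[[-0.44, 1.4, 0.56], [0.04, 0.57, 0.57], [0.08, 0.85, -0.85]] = y @ [[-0.1, 0.05, 0.05], [-0.03, 0.03, 0.2], [0.06, 0.30, 0.01]]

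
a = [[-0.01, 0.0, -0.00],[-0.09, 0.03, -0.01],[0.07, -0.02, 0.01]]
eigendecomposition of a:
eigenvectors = [[0.00, 0.00, 0.37], [-0.34, -0.81, 0.69], [-0.94, 0.59, -0.62]]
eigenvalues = [0.0, 0.04, -0.01]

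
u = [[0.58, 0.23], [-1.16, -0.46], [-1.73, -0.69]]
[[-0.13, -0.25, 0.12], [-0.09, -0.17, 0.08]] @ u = [[0.01, 0.0], [0.01, 0.00]]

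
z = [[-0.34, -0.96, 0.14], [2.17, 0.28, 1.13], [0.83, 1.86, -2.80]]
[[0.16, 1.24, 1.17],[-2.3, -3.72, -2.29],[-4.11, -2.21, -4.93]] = z@[[-1.87, -1.52, -1.48], [0.7, -0.78, -0.56], [1.38, -0.18, 0.95]]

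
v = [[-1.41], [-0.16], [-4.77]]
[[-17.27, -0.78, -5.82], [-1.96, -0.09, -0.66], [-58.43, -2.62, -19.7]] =v @ [[12.25, 0.55, 4.13]]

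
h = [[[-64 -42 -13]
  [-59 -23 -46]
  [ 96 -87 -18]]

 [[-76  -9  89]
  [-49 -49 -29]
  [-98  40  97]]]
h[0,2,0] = 96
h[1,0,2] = 89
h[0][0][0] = -64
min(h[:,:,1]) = -87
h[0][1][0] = -59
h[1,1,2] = -29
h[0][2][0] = 96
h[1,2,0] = -98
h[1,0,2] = 89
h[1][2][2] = 97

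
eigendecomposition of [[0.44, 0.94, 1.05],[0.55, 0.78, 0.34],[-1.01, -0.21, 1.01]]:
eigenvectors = [[(-0.02+0.56j), (-0.02-0.56j), (-0.55+0j)], [(0.24+0.35j), 0.24-0.35j, (0.7+0j)], [(-0.71+0j), -0.71-0.00j, -0.46+0.00j]]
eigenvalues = [(1.05+0.91j), (1.05-0.91j), (0.12+0j)]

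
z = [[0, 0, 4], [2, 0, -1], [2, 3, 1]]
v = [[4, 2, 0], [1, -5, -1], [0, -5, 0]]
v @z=[[4, 0, 14], [-12, -3, 8], [-10, 0, 5]]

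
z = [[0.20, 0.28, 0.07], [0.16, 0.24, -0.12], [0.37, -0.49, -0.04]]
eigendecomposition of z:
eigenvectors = [[0.28, -0.59, -0.74],[-0.28, 0.06, -0.66],[-0.92, -0.80, 0.1]]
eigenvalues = [-0.31, 0.27, 0.44]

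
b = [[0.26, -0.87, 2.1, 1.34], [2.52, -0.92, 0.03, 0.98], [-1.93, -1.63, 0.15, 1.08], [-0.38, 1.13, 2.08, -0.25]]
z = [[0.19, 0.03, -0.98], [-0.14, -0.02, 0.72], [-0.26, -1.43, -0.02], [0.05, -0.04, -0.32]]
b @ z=[[-0.31, -3.03, -1.35], [0.65, 0.01, -3.45], [-0.12, -0.28, 0.37], [-0.78, -3.00, 1.22]]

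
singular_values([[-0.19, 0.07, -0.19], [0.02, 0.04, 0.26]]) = [0.35, 0.15]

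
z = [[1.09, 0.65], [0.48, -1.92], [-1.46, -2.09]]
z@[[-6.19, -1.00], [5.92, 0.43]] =[[-2.9, -0.81], [-14.34, -1.31], [-3.34, 0.56]]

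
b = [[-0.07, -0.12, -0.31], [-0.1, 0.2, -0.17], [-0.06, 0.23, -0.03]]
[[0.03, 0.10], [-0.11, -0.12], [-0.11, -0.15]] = b @ [[0.07,0.39], [-0.46,-0.58], [0.07,-0.18]]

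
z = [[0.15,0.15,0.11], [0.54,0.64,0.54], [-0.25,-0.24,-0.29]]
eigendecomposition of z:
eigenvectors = [[-0.23, -0.83, -0.02], [-0.92, 0.46, -0.57], [0.32, 0.31, 0.82]]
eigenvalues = [0.59, 0.03, -0.12]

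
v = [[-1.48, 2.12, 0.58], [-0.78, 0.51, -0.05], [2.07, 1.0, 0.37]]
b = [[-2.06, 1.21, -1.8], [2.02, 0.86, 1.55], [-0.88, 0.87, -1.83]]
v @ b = [[6.82, 0.54, 4.89], [2.68, -0.55, 2.29], [-2.57, 3.69, -2.85]]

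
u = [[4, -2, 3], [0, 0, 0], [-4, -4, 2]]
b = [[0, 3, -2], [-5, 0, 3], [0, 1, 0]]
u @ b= [[10, 15, -14], [0, 0, 0], [20, -10, -4]]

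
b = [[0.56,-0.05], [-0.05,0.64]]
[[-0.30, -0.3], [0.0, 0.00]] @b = [[-0.15, -0.18], [0.0, 0.0]]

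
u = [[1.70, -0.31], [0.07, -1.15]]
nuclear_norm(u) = 2.86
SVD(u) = [[-0.97, -0.26], [-0.26, 0.97]] @ diag([1.7642966038929757, 1.095790807358645]) @ [[-0.94,  0.34], [-0.34,  -0.94]]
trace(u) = 0.55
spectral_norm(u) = 1.76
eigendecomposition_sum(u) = [[1.70, -0.19], [0.04, -0.00]] + [[0.00, -0.12], [0.03, -1.15]]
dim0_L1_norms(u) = [1.77, 1.46]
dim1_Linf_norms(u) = [1.7, 1.15]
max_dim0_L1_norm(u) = 1.77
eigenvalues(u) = [1.69, -1.14]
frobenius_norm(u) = 2.08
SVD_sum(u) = [[1.60,-0.58], [0.43,-0.15]] + [[0.1,0.27], [-0.36,-1.0]]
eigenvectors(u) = [[1.0,0.11], [0.02,0.99]]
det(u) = -1.93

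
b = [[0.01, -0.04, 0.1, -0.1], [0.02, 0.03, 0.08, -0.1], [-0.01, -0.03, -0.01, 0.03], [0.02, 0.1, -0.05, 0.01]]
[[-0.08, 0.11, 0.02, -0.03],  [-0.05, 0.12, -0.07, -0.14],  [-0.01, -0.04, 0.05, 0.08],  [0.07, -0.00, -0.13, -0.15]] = b @ [[0.53, -1.29, -1.15, -1.21], [-0.00, 0.63, -1.25, -1.16], [-1.37, 0.65, -0.31, 0.46], [-0.53, -0.79, -0.16, 1.14]]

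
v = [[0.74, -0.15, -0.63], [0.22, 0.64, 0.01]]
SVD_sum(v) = [[0.76, -0.07, -0.62],[0.09, -0.01, -0.07]] + [[-0.02,-0.08,-0.01], [0.13,0.65,0.08]]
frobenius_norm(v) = 1.19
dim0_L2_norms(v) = [0.77, 0.66, 0.63]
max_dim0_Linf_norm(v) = 0.74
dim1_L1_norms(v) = [1.52, 0.87]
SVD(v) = [[-0.99, -0.12], [-0.12, 0.99]] @ diag([0.9869618005740471, 0.6715701037178732]) @ [[-0.77,0.08,0.63], [0.20,0.97,0.12]]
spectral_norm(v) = 0.99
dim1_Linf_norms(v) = [0.74, 0.64]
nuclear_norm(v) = 1.66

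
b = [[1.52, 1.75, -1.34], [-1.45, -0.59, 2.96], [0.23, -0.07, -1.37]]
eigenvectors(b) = [[(-0.75+0j), (-0.75-0j), (0.68+0j)], [0.50-0.41j, 0.50+0.41j, -0.62+0.00j], [-0.08+0.07j, -0.08-0.07j, 0.39+0.00j]]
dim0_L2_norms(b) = [2.11, 1.85, 3.53]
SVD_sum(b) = [[1.16, 0.81, -1.95], [-1.59, -1.11, 2.66], [0.58, 0.4, -0.97]] + [[0.39, 0.92, 0.62],[0.20, 0.47, 0.32],[-0.23, -0.55, -0.37]] + [[-0.03, 0.02, -0.01], [-0.07, 0.04, -0.02], [-0.11, 0.07, -0.04]]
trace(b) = -0.44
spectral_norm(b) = 4.25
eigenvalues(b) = [(0.21+1.09j), (0.21-1.09j), (-0.86+0j)]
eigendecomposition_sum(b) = [[0.77+0.40j, (1.06-0.44j), (0.35-1.41j)], [(-0.74+0.16j), -0.46+0.88j, 0.54+1.14j], [(0.12-0.03j), 0.07-0.15j, -0.10-0.19j]] + [[(0.77-0.4j),1.06+0.44j,0.35+1.41j], [(-0.74-0.16j),(-0.46-0.88j),0.54-1.14j], [0.12+0.03j,(0.07+0.15j),-0.10+0.19j]] + [[(-0.03-0j), (-0.37-0j), -2.04-0.00j], [0.02+0.00j, 0.34+0.00j, (1.87+0j)], [-0.01-0.00j, -0.21-0.00j, -1.17-0.00j]]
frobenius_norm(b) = 4.51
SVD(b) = [[-0.57, -0.79, 0.25],[0.77, -0.41, 0.49],[-0.28, 0.47, 0.84]] @ diag([4.248931940066987, 1.4947102894938586, 0.16678884602923388]) @ [[-0.48,  -0.34,  0.81], [-0.33,  -0.78,  -0.52], [-0.81,  0.52,  -0.26]]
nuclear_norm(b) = 5.91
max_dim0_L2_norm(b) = 3.53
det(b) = -1.06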